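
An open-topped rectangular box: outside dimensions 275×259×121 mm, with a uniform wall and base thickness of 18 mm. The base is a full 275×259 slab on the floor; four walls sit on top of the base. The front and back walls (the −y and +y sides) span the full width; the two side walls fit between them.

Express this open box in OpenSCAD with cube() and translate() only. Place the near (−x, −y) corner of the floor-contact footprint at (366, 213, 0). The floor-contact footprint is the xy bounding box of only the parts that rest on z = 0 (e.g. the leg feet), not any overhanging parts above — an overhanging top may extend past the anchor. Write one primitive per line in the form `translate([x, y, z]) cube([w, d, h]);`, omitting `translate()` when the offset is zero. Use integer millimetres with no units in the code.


translate([366, 213, 0]) cube([275, 259, 18]);
translate([366, 213, 18]) cube([275, 18, 103]);
translate([366, 454, 18]) cube([275, 18, 103]);
translate([366, 231, 18]) cube([18, 223, 103]);
translate([623, 231, 18]) cube([18, 223, 103]);


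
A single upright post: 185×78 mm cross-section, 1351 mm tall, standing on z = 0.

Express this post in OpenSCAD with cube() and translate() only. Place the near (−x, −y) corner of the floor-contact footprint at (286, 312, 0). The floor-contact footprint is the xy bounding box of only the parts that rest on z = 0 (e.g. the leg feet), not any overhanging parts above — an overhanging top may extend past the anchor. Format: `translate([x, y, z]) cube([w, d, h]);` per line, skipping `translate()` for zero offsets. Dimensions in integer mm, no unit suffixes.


translate([286, 312, 0]) cube([185, 78, 1351]);


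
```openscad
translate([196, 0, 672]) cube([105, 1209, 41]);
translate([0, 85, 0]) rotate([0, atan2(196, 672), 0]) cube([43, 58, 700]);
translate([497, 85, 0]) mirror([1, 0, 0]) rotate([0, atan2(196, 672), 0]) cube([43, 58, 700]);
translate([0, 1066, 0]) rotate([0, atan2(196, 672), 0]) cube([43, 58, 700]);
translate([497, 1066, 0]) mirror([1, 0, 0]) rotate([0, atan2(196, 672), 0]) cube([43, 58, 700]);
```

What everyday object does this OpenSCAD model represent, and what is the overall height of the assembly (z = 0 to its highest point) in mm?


A sawhorse. The overall height is 713 mm.

A beam across two mirrored pairs of raked legs — a sawhorse. The beam's underside is at z = 672 (matching the legs' vertical rise in atan2(196, 672)) and the beam is 41 mm tall, so its top is at 672 + 41 = 713 mm. The raked legs top out at the beam's underside, so that is the highest point.


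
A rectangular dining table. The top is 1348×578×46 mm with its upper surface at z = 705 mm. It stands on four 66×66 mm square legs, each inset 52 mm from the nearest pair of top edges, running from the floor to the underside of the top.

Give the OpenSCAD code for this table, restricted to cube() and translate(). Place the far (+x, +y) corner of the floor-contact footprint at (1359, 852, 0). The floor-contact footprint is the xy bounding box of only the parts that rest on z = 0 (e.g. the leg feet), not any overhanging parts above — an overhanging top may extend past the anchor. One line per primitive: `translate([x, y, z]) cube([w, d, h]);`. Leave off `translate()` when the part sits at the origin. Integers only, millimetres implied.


// leg_h = 705 - 46 = 659
translate([63, 326, 659]) cube([1348, 578, 46]);
translate([115, 378, 0]) cube([66, 66, 659]);
translate([1293, 378, 0]) cube([66, 66, 659]);
translate([115, 786, 0]) cube([66, 66, 659]);
translate([1293, 786, 0]) cube([66, 66, 659]);


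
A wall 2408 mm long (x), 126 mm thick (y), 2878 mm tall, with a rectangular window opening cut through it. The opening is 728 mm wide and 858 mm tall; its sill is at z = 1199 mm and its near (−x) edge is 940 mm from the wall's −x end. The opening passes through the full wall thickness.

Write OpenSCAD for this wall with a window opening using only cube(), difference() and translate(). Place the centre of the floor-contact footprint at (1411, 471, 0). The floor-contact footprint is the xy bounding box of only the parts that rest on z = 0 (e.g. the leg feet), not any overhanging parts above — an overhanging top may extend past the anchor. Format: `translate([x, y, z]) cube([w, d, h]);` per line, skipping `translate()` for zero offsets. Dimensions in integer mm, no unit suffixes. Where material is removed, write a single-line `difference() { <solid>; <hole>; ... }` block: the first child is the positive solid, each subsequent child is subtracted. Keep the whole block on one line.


difference() { translate([207, 408, 0]) cube([2408, 126, 2878]); translate([1147, 408, 1199]) cube([728, 126, 858]); }


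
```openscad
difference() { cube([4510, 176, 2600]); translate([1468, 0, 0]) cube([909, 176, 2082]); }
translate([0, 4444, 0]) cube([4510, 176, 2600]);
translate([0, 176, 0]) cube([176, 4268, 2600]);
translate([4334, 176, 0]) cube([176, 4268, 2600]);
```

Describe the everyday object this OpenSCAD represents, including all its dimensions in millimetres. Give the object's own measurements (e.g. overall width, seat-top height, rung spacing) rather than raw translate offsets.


A single room: four walls, each 2600 mm tall and 176 mm thick, enclosing an outside footprint 4510×4620 mm (x × y), no floor or roof. The front and back walls (−y and +y sides) run the full x-width; the side walls fit between their inner faces. A door opening 909 mm wide and 2082 mm tall is cut through the front wall from the floor up, its −x edge 1468 mm from the wall's −x end.


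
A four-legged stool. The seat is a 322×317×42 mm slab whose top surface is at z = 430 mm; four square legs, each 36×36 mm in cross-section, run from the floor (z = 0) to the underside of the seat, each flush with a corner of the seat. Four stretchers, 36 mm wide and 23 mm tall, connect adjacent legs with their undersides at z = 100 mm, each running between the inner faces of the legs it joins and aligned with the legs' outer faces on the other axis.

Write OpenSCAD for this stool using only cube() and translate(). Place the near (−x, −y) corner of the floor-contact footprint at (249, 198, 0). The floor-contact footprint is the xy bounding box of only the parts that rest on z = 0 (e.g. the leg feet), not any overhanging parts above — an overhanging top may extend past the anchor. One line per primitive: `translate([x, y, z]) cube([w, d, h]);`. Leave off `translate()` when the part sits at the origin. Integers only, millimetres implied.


// leg_h = 430 - 42 = 388
// stretcher span = 322 - 2*36 = 250
translate([249, 198, 388]) cube([322, 317, 42]);
translate([249, 198, 0]) cube([36, 36, 388]);
translate([535, 198, 0]) cube([36, 36, 388]);
translate([249, 479, 0]) cube([36, 36, 388]);
translate([535, 479, 0]) cube([36, 36, 388]);
translate([285, 198, 100]) cube([250, 36, 23]);
translate([285, 479, 100]) cube([250, 36, 23]);
translate([249, 234, 100]) cube([36, 245, 23]);
translate([535, 234, 100]) cube([36, 245, 23]);


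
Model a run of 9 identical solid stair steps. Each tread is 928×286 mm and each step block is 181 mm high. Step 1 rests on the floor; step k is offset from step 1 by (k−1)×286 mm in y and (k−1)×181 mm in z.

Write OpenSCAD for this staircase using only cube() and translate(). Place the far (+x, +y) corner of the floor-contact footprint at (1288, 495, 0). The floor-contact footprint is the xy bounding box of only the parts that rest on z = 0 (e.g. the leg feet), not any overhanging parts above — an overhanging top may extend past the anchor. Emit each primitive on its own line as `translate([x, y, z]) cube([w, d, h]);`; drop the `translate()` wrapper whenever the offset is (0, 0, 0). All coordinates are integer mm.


translate([360, 209, 0]) cube([928, 286, 181]);
translate([360, 495, 181]) cube([928, 286, 181]);
translate([360, 781, 362]) cube([928, 286, 181]);
translate([360, 1067, 543]) cube([928, 286, 181]);
translate([360, 1353, 724]) cube([928, 286, 181]);
translate([360, 1639, 905]) cube([928, 286, 181]);
translate([360, 1925, 1086]) cube([928, 286, 181]);
translate([360, 2211, 1267]) cube([928, 286, 181]);
translate([360, 2497, 1448]) cube([928, 286, 181]);


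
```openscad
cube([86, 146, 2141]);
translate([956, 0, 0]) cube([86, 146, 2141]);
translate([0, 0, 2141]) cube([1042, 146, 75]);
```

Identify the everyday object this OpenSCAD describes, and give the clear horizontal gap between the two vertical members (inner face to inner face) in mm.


A door frame. The clear opening width is 870 mm.

Two 2141 mm tall posts with a header on top — a door frame. The left jamb is 86 mm wide at x = 0; the right jamb starts at x = 956. The clear opening is 956 − 86 = 870 mm.


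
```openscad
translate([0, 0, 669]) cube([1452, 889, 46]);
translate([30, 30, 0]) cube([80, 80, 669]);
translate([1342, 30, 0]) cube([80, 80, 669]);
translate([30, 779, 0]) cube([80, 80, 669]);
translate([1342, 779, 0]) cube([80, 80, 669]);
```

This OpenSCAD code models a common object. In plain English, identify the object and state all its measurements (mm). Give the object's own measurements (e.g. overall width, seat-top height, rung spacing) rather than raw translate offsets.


A table: top 1452 mm (x) × 889 mm (y), 46 mm thick, upper face at z = 715 mm, on four 80×80 mm square legs, each inset 30 mm from the nearest pair of top edges from z = 0 to the bottom of the top.


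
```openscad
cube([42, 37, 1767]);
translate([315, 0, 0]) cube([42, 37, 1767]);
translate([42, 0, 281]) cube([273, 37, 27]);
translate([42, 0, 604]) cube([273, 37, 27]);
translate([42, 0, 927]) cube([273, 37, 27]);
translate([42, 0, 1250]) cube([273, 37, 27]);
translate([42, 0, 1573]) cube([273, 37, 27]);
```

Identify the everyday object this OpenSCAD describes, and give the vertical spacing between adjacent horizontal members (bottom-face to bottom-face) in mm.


A ladder. The rung spacing is 323 mm.

Two tall 42×37 posts with 5 short bars between them — a ladder. Adjacent rungs sit at z = 281 and z = 604, so the spacing is 604 − 281 = 323 mm.


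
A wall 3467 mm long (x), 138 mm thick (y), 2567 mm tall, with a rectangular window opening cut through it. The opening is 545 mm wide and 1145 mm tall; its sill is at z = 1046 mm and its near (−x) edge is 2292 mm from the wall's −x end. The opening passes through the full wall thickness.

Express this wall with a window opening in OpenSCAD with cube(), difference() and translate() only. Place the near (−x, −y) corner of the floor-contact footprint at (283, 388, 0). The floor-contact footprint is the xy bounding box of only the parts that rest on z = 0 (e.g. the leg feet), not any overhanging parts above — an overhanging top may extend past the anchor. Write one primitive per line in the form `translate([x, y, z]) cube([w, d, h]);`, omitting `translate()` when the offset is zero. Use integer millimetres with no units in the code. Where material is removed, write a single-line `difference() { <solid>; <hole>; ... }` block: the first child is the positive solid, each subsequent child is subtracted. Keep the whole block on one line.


difference() { translate([283, 388, 0]) cube([3467, 138, 2567]); translate([2575, 388, 1046]) cube([545, 138, 1145]); }


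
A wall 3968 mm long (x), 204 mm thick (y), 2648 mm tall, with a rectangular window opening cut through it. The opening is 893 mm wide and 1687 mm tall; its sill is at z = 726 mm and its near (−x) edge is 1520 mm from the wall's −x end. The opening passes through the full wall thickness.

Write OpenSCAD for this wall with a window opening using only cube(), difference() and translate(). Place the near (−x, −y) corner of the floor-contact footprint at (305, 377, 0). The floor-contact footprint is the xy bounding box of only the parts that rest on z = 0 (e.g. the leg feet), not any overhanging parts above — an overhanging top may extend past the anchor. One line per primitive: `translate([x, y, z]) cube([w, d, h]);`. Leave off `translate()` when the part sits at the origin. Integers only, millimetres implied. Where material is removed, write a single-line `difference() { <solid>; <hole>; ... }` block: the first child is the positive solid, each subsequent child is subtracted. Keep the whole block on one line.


difference() { translate([305, 377, 0]) cube([3968, 204, 2648]); translate([1825, 377, 726]) cube([893, 204, 1687]); }


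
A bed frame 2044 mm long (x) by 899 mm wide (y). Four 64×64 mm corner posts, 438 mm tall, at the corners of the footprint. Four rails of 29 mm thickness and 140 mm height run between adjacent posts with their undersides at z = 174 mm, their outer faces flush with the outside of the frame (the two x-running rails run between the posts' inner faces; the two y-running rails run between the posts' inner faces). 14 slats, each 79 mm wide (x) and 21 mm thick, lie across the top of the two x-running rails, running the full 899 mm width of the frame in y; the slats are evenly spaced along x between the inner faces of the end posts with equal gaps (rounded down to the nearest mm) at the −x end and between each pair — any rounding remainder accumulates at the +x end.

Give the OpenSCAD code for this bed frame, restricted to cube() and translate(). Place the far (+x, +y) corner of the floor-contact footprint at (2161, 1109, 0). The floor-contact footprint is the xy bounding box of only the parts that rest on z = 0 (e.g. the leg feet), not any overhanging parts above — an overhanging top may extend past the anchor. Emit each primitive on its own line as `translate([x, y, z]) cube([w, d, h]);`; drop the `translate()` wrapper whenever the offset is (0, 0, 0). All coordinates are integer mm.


// slat z = rail_z + rail_h = 174 + 140 = 314
// slat gap = ⌊(1916 − 14·79) / 15⌋ = 54
translate([117, 210, 0]) cube([64, 64, 438]);
translate([117, 1045, 0]) cube([64, 64, 438]);
translate([2097, 210, 0]) cube([64, 64, 438]);
translate([2097, 1045, 0]) cube([64, 64, 438]);
translate([181, 210, 174]) cube([1916, 29, 140]);
translate([181, 1080, 174]) cube([1916, 29, 140]);
translate([117, 274, 174]) cube([29, 771, 140]);
translate([2132, 274, 174]) cube([29, 771, 140]);
translate([235, 210, 314]) cube([79, 899, 21]);
translate([368, 210, 314]) cube([79, 899, 21]);
translate([501, 210, 314]) cube([79, 899, 21]);
translate([634, 210, 314]) cube([79, 899, 21]);
translate([767, 210, 314]) cube([79, 899, 21]);
translate([900, 210, 314]) cube([79, 899, 21]);
translate([1033, 210, 314]) cube([79, 899, 21]);
translate([1166, 210, 314]) cube([79, 899, 21]);
translate([1299, 210, 314]) cube([79, 899, 21]);
translate([1432, 210, 314]) cube([79, 899, 21]);
translate([1565, 210, 314]) cube([79, 899, 21]);
translate([1698, 210, 314]) cube([79, 899, 21]);
translate([1831, 210, 314]) cube([79, 899, 21]);
translate([1964, 210, 314]) cube([79, 899, 21]);


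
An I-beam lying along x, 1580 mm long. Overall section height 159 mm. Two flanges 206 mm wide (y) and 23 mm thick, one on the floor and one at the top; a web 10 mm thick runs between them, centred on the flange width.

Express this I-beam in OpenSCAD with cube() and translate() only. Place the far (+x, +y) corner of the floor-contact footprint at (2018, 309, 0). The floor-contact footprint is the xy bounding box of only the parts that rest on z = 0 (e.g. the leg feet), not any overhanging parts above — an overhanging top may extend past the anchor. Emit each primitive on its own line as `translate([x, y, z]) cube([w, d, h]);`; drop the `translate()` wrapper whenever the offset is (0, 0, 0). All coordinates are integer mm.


translate([438, 103, 0]) cube([1580, 206, 23]);
translate([438, 201, 23]) cube([1580, 10, 113]);
translate([438, 103, 136]) cube([1580, 206, 23]);


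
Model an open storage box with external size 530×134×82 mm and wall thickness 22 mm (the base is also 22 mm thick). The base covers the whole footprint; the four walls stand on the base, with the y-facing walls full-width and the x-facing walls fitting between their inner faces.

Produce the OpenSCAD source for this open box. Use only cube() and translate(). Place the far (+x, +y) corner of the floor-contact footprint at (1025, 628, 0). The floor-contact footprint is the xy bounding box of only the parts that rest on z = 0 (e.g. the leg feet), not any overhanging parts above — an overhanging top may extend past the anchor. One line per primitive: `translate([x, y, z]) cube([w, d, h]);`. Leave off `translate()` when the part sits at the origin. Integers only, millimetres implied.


translate([495, 494, 0]) cube([530, 134, 22]);
translate([495, 494, 22]) cube([530, 22, 60]);
translate([495, 606, 22]) cube([530, 22, 60]);
translate([495, 516, 22]) cube([22, 90, 60]);
translate([1003, 516, 22]) cube([22, 90, 60]);


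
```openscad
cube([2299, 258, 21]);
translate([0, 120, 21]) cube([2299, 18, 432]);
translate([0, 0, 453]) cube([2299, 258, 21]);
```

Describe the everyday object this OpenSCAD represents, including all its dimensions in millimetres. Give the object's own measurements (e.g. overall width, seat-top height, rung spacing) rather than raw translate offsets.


An I-beam lying along x, 2299 mm long. Overall section height 474 mm. Two flanges 258 mm wide (y) and 21 mm thick, one on the floor and one at the top; a web 18 mm thick runs between them, centred on the flange width.


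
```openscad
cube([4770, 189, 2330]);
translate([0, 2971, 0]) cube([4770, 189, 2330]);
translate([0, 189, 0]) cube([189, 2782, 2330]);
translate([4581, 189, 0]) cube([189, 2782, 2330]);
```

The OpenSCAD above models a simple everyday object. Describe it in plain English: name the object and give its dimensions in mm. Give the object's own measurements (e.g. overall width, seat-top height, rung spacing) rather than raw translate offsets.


The wall frame of a small rectangular building: four walls, each 2330 mm tall and 189 mm thick, enclosing a footprint 4770 mm (x) by 3160 mm (y) outside-to-outside, with no floor or roof. The front and back walls (the −y and +y sides) span the full width; the two side walls fit between them.


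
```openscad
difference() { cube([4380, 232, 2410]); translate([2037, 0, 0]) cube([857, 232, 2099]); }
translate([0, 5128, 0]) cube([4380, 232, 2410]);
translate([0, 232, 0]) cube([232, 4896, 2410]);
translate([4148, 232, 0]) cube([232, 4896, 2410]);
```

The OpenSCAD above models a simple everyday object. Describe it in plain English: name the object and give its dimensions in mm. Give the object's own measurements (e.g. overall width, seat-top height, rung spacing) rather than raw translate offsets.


A single room: four walls, each 2410 mm tall and 232 mm thick, enclosing an outside footprint 4380×5360 mm (x × y), no floor or roof. The front and back walls (−y and +y sides) run the full x-width; the side walls fit between their inner faces. A door opening 857 mm wide and 2099 mm tall is cut through the front wall from the floor up, its −x edge 2037 mm from the wall's −x end.


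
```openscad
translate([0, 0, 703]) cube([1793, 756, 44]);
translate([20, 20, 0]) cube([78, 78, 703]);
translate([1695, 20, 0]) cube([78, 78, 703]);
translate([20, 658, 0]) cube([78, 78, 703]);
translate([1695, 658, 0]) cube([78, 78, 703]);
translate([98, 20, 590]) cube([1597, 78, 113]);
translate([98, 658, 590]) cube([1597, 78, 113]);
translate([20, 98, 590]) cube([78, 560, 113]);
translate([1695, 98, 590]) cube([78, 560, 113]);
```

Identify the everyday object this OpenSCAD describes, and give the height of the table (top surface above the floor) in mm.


A table. The table height is 747 mm.

A 1793×756×44 slab sits at z = 703 on four 78 mm square posts — a table. The top surface is at 703 + 44 = 747 mm.


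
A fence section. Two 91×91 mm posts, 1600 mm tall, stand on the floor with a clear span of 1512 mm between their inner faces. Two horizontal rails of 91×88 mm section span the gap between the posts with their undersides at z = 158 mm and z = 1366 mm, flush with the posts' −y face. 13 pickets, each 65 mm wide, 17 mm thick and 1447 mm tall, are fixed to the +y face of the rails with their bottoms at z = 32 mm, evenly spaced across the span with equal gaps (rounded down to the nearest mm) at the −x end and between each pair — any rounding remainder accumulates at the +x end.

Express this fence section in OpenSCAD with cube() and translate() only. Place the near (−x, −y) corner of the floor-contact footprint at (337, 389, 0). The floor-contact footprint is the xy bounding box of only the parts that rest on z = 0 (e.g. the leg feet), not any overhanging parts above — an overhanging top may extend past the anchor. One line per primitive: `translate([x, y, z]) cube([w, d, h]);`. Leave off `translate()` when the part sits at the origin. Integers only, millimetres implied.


translate([337, 389, 0]) cube([91, 91, 1600]);
translate([1940, 389, 0]) cube([91, 91, 1600]);
translate([428, 389, 158]) cube([1512, 91, 88]);
translate([428, 389, 1366]) cube([1512, 91, 88]);
translate([475, 480, 32]) cube([65, 17, 1447]);
translate([587, 480, 32]) cube([65, 17, 1447]);
translate([699, 480, 32]) cube([65, 17, 1447]);
translate([811, 480, 32]) cube([65, 17, 1447]);
translate([923, 480, 32]) cube([65, 17, 1447]);
translate([1035, 480, 32]) cube([65, 17, 1447]);
translate([1147, 480, 32]) cube([65, 17, 1447]);
translate([1259, 480, 32]) cube([65, 17, 1447]);
translate([1371, 480, 32]) cube([65, 17, 1447]);
translate([1483, 480, 32]) cube([65, 17, 1447]);
translate([1595, 480, 32]) cube([65, 17, 1447]);
translate([1707, 480, 32]) cube([65, 17, 1447]);
translate([1819, 480, 32]) cube([65, 17, 1447]);


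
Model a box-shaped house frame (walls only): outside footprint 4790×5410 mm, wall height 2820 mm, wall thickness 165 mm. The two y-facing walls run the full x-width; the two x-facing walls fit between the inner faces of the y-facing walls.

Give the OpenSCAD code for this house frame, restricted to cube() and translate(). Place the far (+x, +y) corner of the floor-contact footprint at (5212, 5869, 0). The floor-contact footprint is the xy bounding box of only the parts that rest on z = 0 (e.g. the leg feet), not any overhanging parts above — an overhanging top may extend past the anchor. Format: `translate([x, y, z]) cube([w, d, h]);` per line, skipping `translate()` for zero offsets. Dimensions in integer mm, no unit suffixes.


translate([422, 459, 0]) cube([4790, 165, 2820]);
translate([422, 5704, 0]) cube([4790, 165, 2820]);
translate([422, 624, 0]) cube([165, 5080, 2820]);
translate([5047, 624, 0]) cube([165, 5080, 2820]);


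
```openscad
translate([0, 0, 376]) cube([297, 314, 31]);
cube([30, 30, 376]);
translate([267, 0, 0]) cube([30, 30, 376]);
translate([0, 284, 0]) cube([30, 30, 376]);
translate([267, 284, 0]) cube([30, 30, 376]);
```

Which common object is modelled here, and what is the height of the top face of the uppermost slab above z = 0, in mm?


A stool. The seat height is 407 mm.

A 297×314×31 slab at z = 376 on four corner posts — a stool. The seat top is 376 + 31 = 407 mm.


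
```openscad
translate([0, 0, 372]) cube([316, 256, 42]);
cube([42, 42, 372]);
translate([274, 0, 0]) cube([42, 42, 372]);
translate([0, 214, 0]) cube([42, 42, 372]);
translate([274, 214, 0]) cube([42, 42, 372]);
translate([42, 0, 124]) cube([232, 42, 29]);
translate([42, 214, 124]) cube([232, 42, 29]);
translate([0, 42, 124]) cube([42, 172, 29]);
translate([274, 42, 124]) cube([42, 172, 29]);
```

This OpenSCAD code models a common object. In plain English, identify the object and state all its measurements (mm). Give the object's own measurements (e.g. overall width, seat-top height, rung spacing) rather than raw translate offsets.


A four-legged stool. The seat is a 316×256×42 mm slab whose top surface is at z = 414 mm; four square legs, each 42×42 mm in cross-section, run from the floor (z = 0) to the underside of the seat, each flush with a corner of the seat. Four stretchers, 42 mm wide and 29 mm tall, connect adjacent legs with their undersides at z = 124 mm, each running between the inner faces of the legs it joins and aligned with the legs' outer faces on the other axis.


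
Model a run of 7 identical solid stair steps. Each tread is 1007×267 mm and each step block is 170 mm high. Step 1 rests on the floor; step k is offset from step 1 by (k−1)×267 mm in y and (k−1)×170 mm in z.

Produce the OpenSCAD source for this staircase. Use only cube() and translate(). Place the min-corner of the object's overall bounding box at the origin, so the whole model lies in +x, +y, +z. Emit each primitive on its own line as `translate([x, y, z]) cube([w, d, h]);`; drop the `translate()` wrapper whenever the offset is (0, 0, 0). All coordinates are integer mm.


cube([1007, 267, 170]);
translate([0, 267, 170]) cube([1007, 267, 170]);
translate([0, 534, 340]) cube([1007, 267, 170]);
translate([0, 801, 510]) cube([1007, 267, 170]);
translate([0, 1068, 680]) cube([1007, 267, 170]);
translate([0, 1335, 850]) cube([1007, 267, 170]);
translate([0, 1602, 1020]) cube([1007, 267, 170]);


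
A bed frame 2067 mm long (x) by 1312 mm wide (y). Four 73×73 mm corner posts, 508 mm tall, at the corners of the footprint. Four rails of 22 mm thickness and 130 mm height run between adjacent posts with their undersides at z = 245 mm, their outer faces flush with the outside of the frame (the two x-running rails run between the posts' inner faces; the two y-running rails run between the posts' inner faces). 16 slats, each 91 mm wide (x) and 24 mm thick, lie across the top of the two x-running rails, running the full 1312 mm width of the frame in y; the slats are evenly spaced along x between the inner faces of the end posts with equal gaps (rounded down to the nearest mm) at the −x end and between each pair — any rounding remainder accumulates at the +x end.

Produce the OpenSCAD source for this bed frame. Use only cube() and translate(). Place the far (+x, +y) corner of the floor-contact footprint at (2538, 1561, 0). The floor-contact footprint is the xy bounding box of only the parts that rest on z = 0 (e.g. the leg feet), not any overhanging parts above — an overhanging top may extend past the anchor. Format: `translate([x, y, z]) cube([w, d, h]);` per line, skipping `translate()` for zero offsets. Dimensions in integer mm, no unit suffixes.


translate([471, 249, 0]) cube([73, 73, 508]);
translate([471, 1488, 0]) cube([73, 73, 508]);
translate([2465, 249, 0]) cube([73, 73, 508]);
translate([2465, 1488, 0]) cube([73, 73, 508]);
translate([544, 249, 245]) cube([1921, 22, 130]);
translate([544, 1539, 245]) cube([1921, 22, 130]);
translate([471, 322, 245]) cube([22, 1166, 130]);
translate([2516, 322, 245]) cube([22, 1166, 130]);
translate([571, 249, 375]) cube([91, 1312, 24]);
translate([689, 249, 375]) cube([91, 1312, 24]);
translate([807, 249, 375]) cube([91, 1312, 24]);
translate([925, 249, 375]) cube([91, 1312, 24]);
translate([1043, 249, 375]) cube([91, 1312, 24]);
translate([1161, 249, 375]) cube([91, 1312, 24]);
translate([1279, 249, 375]) cube([91, 1312, 24]);
translate([1397, 249, 375]) cube([91, 1312, 24]);
translate([1515, 249, 375]) cube([91, 1312, 24]);
translate([1633, 249, 375]) cube([91, 1312, 24]);
translate([1751, 249, 375]) cube([91, 1312, 24]);
translate([1869, 249, 375]) cube([91, 1312, 24]);
translate([1987, 249, 375]) cube([91, 1312, 24]);
translate([2105, 249, 375]) cube([91, 1312, 24]);
translate([2223, 249, 375]) cube([91, 1312, 24]);
translate([2341, 249, 375]) cube([91, 1312, 24]);


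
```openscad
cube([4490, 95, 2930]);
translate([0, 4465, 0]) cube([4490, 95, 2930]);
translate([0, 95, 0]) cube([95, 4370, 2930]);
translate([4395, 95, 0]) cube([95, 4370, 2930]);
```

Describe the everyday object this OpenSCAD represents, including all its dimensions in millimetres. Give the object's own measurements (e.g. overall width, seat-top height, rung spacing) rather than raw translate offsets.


The wall frame of a small rectangular building: four walls, each 2930 mm tall and 95 mm thick, enclosing a footprint 4490 mm (x) by 4560 mm (y) outside-to-outside, with no floor or roof. The front and back walls (the −y and +y sides) span the full width; the two side walls fit between them.


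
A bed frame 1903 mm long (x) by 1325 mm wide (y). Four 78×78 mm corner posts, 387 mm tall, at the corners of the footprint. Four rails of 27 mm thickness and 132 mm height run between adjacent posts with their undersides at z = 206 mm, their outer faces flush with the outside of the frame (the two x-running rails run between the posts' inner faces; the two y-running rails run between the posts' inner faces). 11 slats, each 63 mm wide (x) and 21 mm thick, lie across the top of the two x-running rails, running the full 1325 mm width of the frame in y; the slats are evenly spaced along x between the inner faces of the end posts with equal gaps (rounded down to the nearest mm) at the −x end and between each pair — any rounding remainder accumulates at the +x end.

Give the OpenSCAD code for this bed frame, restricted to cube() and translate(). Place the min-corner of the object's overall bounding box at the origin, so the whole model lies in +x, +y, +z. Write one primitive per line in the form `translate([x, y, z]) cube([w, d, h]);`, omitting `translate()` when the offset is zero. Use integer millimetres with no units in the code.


// slat z = rail_z + rail_h = 206 + 132 = 338
// slat gap = ⌊(1747 − 11·63) / 12⌋ = 87
cube([78, 78, 387]);
translate([0, 1247, 0]) cube([78, 78, 387]);
translate([1825, 0, 0]) cube([78, 78, 387]);
translate([1825, 1247, 0]) cube([78, 78, 387]);
translate([78, 0, 206]) cube([1747, 27, 132]);
translate([78, 1298, 206]) cube([1747, 27, 132]);
translate([0, 78, 206]) cube([27, 1169, 132]);
translate([1876, 78, 206]) cube([27, 1169, 132]);
translate([165, 0, 338]) cube([63, 1325, 21]);
translate([315, 0, 338]) cube([63, 1325, 21]);
translate([465, 0, 338]) cube([63, 1325, 21]);
translate([615, 0, 338]) cube([63, 1325, 21]);
translate([765, 0, 338]) cube([63, 1325, 21]);
translate([915, 0, 338]) cube([63, 1325, 21]);
translate([1065, 0, 338]) cube([63, 1325, 21]);
translate([1215, 0, 338]) cube([63, 1325, 21]);
translate([1365, 0, 338]) cube([63, 1325, 21]);
translate([1515, 0, 338]) cube([63, 1325, 21]);
translate([1665, 0, 338]) cube([63, 1325, 21]);


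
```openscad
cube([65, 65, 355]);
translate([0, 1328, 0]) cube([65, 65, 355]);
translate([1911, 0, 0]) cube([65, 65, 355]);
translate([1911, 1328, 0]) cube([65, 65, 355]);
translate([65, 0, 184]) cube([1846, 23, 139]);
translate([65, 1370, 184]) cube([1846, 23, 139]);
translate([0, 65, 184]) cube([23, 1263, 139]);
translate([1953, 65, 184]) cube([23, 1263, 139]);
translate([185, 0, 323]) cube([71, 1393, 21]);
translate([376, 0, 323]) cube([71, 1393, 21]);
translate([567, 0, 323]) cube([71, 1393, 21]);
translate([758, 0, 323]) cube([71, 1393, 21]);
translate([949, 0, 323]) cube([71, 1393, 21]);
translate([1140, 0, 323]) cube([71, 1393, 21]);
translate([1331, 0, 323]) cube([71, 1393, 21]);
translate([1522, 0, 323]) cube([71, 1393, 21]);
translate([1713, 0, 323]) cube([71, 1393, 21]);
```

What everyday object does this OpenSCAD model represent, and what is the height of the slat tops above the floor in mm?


A bed frame. The slat-top height is 344 mm.

Four posts, four rails, and a row of slats — a bed frame. Slats sit on the rails at z = 184 + 139 = 323; with slat thickness 21, the top is 344 mm.


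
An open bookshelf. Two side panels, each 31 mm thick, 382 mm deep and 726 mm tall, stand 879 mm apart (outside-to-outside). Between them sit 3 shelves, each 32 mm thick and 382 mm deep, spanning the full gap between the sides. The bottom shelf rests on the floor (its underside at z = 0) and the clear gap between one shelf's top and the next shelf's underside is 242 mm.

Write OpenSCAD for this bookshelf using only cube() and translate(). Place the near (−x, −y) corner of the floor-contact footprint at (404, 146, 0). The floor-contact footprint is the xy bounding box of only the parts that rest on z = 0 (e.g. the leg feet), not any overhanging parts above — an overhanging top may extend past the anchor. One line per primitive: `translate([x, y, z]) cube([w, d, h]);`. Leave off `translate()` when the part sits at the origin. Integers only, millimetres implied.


translate([404, 146, 0]) cube([31, 382, 726]);
translate([1252, 146, 0]) cube([31, 382, 726]);
translate([435, 146, 0]) cube([817, 382, 32]);
translate([435, 146, 274]) cube([817, 382, 32]);
translate([435, 146, 548]) cube([817, 382, 32]);


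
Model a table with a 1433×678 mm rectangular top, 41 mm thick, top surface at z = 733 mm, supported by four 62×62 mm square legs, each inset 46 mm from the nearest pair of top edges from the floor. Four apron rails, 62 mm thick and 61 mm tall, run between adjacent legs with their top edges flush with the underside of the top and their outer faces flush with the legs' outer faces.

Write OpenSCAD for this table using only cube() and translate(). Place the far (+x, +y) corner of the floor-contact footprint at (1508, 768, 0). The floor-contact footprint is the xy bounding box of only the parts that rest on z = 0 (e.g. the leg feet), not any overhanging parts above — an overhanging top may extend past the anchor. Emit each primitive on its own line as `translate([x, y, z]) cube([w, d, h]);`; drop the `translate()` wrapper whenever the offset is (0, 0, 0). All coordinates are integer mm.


translate([121, 136, 692]) cube([1433, 678, 41]);
translate([167, 182, 0]) cube([62, 62, 692]);
translate([1446, 182, 0]) cube([62, 62, 692]);
translate([167, 706, 0]) cube([62, 62, 692]);
translate([1446, 706, 0]) cube([62, 62, 692]);
translate([229, 182, 631]) cube([1217, 62, 61]);
translate([229, 706, 631]) cube([1217, 62, 61]);
translate([167, 244, 631]) cube([62, 462, 61]);
translate([1446, 244, 631]) cube([62, 462, 61]);


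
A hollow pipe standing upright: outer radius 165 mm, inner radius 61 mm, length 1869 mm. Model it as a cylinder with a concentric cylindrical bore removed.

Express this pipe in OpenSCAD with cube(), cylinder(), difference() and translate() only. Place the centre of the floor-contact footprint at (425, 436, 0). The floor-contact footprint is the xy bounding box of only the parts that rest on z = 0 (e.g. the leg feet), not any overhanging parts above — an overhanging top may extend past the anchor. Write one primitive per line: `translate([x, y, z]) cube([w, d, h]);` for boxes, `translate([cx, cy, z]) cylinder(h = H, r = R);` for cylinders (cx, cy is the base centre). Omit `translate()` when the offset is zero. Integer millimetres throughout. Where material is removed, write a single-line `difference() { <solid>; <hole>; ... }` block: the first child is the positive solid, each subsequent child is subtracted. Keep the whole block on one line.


difference() { translate([425, 436, 0]) cylinder(h = 1869, r = 165); translate([425, 436, 0]) cylinder(h = 1869, r = 61); }


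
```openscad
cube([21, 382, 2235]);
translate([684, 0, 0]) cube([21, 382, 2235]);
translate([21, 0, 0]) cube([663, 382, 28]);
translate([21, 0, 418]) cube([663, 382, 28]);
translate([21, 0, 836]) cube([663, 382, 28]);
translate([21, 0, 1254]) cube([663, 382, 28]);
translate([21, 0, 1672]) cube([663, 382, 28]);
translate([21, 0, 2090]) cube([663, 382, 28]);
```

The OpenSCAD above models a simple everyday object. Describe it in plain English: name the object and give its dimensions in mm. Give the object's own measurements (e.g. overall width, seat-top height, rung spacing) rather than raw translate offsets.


An open bookshelf. Two side panels, each 21 mm thick, 382 mm deep and 2235 mm tall, stand 705 mm apart (outside-to-outside). Between them sit 6 shelves, each 28 mm thick and 382 mm deep, spanning the full gap between the sides. The bottom shelf rests on the floor (its underside at z = 0) and the clear gap between one shelf's top and the next shelf's underside is 390 mm.


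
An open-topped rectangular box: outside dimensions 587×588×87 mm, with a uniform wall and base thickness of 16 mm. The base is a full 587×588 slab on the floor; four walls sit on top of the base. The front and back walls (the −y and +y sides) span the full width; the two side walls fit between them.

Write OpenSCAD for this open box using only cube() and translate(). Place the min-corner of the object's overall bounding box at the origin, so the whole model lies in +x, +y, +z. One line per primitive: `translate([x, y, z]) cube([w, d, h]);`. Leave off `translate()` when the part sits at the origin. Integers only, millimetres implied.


cube([587, 588, 16]);
translate([0, 0, 16]) cube([587, 16, 71]);
translate([0, 572, 16]) cube([587, 16, 71]);
translate([0, 16, 16]) cube([16, 556, 71]);
translate([571, 16, 16]) cube([16, 556, 71]);


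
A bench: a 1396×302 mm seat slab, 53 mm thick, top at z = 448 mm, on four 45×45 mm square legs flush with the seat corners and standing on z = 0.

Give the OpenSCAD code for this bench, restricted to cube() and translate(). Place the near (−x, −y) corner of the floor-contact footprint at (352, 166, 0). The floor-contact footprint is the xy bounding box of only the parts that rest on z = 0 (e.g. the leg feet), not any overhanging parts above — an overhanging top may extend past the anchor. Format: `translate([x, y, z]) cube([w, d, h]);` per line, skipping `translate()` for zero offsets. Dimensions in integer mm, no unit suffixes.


// leg_h = 448 − 53 = 395
translate([352, 166, 395]) cube([1396, 302, 53]);
translate([352, 166, 0]) cube([45, 45, 395]);
translate([352, 423, 0]) cube([45, 45, 395]);
translate([1703, 166, 0]) cube([45, 45, 395]);
translate([1703, 423, 0]) cube([45, 45, 395]);


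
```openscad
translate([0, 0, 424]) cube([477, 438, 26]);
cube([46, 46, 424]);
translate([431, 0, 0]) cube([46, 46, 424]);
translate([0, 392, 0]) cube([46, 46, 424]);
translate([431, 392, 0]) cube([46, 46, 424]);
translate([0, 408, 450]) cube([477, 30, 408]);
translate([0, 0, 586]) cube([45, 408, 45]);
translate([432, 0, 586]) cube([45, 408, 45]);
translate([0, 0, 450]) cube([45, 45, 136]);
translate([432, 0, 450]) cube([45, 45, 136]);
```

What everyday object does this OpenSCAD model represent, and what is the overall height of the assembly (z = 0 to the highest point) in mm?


A chair. The overall height is 858 mm.

A slab on four corner posts with a tall panel at the back — a chair. The seat slab sits at z = 424 with thickness 26, and the 408 mm backrest starts at the seat top, so the overall height is 424 + 26 + 408 = 858 mm.


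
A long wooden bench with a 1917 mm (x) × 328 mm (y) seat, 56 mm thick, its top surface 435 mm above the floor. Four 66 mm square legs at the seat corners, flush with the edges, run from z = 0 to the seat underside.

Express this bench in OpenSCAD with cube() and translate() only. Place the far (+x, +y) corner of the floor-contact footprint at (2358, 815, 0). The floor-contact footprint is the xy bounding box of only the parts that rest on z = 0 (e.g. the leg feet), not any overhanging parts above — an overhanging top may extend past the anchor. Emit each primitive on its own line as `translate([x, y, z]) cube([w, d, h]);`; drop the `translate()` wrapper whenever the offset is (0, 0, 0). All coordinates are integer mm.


translate([441, 487, 379]) cube([1917, 328, 56]);
translate([441, 487, 0]) cube([66, 66, 379]);
translate([441, 749, 0]) cube([66, 66, 379]);
translate([2292, 487, 0]) cube([66, 66, 379]);
translate([2292, 749, 0]) cube([66, 66, 379]);


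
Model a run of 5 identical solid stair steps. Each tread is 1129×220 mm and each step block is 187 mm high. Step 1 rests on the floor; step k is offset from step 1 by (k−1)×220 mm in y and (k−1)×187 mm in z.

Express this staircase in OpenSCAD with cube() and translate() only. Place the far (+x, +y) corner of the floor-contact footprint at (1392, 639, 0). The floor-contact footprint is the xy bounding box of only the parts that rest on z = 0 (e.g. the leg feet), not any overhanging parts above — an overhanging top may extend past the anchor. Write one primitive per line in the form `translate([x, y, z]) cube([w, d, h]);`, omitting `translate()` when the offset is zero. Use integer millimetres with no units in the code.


translate([263, 419, 0]) cube([1129, 220, 187]);
translate([263, 639, 187]) cube([1129, 220, 187]);
translate([263, 859, 374]) cube([1129, 220, 187]);
translate([263, 1079, 561]) cube([1129, 220, 187]);
translate([263, 1299, 748]) cube([1129, 220, 187]);
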